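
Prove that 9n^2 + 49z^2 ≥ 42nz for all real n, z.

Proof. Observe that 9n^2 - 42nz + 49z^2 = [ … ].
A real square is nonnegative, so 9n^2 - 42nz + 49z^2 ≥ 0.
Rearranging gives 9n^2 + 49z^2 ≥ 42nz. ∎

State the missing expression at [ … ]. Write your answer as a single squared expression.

9n^2 - 42nz + 49z^2 is a perfect-square trinomial: the outer terms are (3n)^2 and (7z)^2, and the cross term is -2·3n·7z.
So 9n^2 - 42nz + 49z^2 = (3n - 7z)^2 ≥ 0.

(3n - 7z)^2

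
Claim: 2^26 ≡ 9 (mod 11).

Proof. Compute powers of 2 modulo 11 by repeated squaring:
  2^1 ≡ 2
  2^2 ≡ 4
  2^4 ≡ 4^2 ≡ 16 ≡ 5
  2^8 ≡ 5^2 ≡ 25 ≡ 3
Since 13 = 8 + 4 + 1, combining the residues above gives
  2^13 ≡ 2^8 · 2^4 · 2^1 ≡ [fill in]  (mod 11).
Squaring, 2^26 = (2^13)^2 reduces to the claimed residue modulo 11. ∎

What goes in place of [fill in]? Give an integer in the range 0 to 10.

Multiply the listed residues: 3 · 5 · 2 = 15 → 30.
Reducing modulo 11: 30 = 2·11 + 8, so 2^13 ≡ 8.

8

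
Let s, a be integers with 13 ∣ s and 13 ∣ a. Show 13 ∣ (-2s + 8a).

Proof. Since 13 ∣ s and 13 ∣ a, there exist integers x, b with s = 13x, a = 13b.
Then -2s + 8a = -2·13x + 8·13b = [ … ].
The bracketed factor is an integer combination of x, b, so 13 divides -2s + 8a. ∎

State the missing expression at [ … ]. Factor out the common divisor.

Each term has a factor of 13: -2·13x + 8·13b = 13·(8b - 2x).
Since 8b - 2x is an integer, 13 ∣ (-2s + 8a).

13(8b - 2x)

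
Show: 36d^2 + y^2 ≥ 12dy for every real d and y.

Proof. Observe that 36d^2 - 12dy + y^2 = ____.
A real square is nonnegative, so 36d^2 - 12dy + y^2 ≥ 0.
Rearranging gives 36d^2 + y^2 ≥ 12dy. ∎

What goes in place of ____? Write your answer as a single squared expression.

36d^2 - 12dy + y^2 is a perfect-square trinomial: the outer terms are (6d)^2 and (y)^2, and the cross term is -2·6d·y.
So 36d^2 - 12dy + y^2 = (6d - y)^2 ≥ 0.

(6d - y)^2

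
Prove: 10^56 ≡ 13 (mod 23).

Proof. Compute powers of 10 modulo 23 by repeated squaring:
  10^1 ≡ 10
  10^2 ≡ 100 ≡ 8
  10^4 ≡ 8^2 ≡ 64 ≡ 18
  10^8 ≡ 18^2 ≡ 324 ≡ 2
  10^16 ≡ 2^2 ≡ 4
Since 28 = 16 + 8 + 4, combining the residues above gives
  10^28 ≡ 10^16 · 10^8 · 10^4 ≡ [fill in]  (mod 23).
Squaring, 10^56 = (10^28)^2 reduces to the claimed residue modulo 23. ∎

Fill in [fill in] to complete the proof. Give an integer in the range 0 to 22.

10^16 · 10^8 · 10^4 ≡ 4 · 2 · 18 = 144.
144 mod 23 = 6, so 10^28 ≡ 6 (mod 23).

6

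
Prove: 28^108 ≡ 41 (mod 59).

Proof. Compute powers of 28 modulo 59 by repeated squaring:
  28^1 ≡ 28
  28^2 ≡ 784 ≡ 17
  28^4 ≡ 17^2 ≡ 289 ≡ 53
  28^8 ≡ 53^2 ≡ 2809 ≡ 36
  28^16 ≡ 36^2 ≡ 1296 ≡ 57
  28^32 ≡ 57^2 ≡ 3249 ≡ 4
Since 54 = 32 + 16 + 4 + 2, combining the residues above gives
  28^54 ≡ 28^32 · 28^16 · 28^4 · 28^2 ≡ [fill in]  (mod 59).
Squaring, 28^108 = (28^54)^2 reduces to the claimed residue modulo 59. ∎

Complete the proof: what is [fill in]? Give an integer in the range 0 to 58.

Multiply the listed residues: 4 · 57 · 53 · 17 = 228 → 12084 → 205428.
Reducing modulo 59: 205428 = 3481·59 + 49, so 28^54 ≡ 49.

49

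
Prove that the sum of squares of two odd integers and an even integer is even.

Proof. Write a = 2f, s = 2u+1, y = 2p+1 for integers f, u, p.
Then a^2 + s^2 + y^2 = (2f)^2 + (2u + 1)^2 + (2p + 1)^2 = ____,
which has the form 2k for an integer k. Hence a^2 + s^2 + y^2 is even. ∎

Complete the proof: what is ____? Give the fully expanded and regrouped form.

(2f)^2 + (2u + 1)^2 + (2p + 1)^2 = 4f^2 + 4p^2 + 4p + 4u^2 + 4u + 2
= 2(2f^2 + 2p^2 + 2p + 2u^2 + 2u + 1).
Since 2f^2 + 2p^2 + 2p + 2u^2 + 2u + 1 is an integer, the sum of squares is of the form 2k for an integer k.

2(2f^2 + 2p^2 + 2p + 2u^2 + 2u + 1)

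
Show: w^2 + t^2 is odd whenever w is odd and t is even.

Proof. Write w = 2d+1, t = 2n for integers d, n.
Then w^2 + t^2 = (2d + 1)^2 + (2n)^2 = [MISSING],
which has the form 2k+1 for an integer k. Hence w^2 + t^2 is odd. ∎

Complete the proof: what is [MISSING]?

2(2d^2 + 2d + 2n^2) + 1

(2d + 1)^2 + (2n)^2 = 4d^2 + 4d + 4n^2 + 1
= 2(2d^2 + 2d + 2n^2) + 1.
Since 2d^2 + 2d + 2n^2 is an integer, the sum of squares is of the form 2k+1 for an integer k.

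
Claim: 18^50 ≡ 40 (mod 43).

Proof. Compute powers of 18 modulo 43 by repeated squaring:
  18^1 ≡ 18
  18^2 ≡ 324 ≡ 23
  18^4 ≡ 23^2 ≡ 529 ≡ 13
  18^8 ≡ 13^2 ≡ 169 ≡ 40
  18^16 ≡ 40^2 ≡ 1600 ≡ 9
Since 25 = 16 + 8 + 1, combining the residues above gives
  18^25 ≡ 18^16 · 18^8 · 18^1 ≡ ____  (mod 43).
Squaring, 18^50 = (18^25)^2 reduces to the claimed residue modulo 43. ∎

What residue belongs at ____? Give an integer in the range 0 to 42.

18^16 · 18^8 · 18^1 ≡ 9 · 40 · 18 = 6480.
6480 mod 43 = 30, so 18^25 ≡ 30 (mod 43).

30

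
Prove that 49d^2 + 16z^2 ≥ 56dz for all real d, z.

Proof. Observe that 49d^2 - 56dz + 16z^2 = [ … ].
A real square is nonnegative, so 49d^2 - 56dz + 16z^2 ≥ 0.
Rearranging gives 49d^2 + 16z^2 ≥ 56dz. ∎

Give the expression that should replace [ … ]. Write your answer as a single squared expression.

The leading and trailing coefficients are 7^2 and 4^2, and 56 = 2·7·4, so the trinomial is (7d - 4z)^2.
Hence 49d^2 - 56dz + 16z^2 ≥ 0.

(7d - 4z)^2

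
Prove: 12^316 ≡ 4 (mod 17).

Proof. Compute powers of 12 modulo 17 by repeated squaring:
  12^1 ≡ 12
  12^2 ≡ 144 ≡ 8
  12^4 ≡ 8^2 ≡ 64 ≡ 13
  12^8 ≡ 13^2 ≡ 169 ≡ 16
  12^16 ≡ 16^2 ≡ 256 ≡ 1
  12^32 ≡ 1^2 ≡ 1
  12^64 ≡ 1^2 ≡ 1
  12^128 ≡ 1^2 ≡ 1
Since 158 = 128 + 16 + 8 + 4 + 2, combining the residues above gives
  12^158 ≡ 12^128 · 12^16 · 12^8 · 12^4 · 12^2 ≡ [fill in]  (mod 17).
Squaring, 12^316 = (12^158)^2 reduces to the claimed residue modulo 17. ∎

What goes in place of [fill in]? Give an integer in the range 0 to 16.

15

Multiply the listed residues: 1 · 1 · 16 · 13 · 8 = 1 → 16 → 208 → 1664.
Reducing modulo 17: 1664 = 97·17 + 15, so 12^158 ≡ 15.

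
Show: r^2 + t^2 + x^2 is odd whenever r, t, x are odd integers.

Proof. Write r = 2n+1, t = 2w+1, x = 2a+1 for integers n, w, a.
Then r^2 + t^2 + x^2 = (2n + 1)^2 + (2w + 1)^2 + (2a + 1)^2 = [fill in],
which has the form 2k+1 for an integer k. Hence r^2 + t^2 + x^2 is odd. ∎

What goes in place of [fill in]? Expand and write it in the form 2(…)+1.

(2n + 1)^2 + (2w + 1)^2 + (2a + 1)^2 = 4a^2 + 4a + 4n^2 + 4n + 4w^2 + 4w + 3
= 2(2a^2 + 2a + 2n^2 + 2n + 2w^2 + 2w + 1) + 1.
Since 2a^2 + 2a + 2n^2 + 2n + 2w^2 + 2w + 1 is an integer, the sum of squares is of the form 2k+1 for an integer k.

2(2a^2 + 2a + 2n^2 + 2n + 2w^2 + 2w + 1) + 1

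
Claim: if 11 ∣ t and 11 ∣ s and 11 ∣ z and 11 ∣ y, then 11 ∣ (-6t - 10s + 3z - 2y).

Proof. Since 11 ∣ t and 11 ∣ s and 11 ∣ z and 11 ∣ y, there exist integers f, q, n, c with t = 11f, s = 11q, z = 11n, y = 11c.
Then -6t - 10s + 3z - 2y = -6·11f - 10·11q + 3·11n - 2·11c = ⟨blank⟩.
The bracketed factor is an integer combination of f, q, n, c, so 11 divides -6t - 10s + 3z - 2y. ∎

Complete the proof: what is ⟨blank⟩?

Each term has a factor of 11: -6·11f - 10·11q + 3·11n - 2·11c = 11·(-2c - 6f + 3n - 10q).
Since -2c - 6f + 3n - 10q is an integer, 11 ∣ (-6t - 10s + 3z - 2y).

11(-2c - 6f + 3n - 10q)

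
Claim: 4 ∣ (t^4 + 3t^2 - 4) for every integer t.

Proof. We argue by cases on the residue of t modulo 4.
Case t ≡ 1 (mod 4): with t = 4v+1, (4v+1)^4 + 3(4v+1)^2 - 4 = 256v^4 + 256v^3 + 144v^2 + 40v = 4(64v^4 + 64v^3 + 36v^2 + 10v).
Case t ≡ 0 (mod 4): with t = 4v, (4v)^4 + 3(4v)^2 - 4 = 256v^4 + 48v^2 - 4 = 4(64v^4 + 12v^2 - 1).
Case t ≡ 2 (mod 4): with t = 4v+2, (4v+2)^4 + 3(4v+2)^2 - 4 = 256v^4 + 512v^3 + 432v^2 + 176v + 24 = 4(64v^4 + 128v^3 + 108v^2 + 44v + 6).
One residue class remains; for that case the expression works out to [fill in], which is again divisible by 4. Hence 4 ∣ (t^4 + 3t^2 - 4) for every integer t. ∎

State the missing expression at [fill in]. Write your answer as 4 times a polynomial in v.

The residues treated are {1, 0, 2}, so the missing case is t ≡ 3 (mod 4); write t = 4v+3.
Then (4v+3)^4 + 3(4v+3)^2 - 4 = 256v^4 + 768v^3 + 912v^2 + 504v + 104 = 4(64v^4 + 192v^3 + 228v^2 + 126v + 26).

4(64v^4 + 192v^3 + 228v^2 + 126v + 26)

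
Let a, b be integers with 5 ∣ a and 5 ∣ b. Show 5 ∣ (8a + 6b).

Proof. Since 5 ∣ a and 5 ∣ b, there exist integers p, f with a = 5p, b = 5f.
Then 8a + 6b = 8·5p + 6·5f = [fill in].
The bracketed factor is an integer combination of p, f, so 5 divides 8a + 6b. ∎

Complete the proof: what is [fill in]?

Each term has a factor of 5: 8·5p + 6·5f = 5·(6f + 8p).
Since 6f + 8p is an integer, 5 ∣ (8a + 6b).

5(6f + 8p)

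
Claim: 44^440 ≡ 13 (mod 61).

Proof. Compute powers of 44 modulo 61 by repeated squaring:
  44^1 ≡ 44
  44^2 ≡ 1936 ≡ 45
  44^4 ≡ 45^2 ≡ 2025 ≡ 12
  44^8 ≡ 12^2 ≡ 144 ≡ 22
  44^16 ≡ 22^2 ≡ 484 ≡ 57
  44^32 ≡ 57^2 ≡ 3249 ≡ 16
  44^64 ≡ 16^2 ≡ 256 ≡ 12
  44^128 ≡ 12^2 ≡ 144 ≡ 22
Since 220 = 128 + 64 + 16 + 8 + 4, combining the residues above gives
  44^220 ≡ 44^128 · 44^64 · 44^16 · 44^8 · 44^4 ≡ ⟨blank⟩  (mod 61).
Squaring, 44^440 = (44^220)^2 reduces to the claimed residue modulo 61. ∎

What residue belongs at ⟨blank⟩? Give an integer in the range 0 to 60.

Multiply the listed residues: 22 · 12 · 57 · 22 · 12 = 264 → 15048 → 331056 → 3972672.
Reducing modulo 61: 3972672 = 65125·61 + 47, so 44^220 ≡ 47.

47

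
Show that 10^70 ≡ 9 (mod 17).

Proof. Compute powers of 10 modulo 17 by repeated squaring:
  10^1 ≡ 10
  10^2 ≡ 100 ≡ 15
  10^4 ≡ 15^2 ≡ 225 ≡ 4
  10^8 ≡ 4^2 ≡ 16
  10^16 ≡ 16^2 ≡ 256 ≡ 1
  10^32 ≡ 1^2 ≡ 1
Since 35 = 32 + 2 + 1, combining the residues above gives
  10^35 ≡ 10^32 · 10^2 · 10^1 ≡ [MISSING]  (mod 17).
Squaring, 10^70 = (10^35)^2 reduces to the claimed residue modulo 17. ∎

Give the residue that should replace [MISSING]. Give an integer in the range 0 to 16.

14

Multiply the listed residues: 1 · 15 · 10 = 15 → 150.
Reducing modulo 17: 150 = 8·17 + 14, so 10^35 ≡ 14.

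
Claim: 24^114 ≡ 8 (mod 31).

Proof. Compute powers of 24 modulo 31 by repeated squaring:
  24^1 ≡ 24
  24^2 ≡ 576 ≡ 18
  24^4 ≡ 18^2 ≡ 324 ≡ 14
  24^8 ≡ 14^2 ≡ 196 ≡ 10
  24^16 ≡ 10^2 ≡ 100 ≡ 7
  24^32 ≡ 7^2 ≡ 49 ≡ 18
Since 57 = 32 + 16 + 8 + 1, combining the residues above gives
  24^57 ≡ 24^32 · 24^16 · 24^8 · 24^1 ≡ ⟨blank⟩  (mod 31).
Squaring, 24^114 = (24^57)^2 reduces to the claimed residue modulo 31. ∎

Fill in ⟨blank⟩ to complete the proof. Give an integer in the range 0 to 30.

15

24^32 · 24^16 · 24^8 · 24^1 ≡ 18 · 7 · 10 · 24 = 30240.
30240 mod 31 = 15, so 24^57 ≡ 15 (mod 31).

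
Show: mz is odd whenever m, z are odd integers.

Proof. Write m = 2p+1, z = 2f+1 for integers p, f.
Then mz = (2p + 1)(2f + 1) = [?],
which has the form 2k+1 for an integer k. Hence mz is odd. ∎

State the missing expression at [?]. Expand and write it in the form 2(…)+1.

2(2fp + f + p) + 1

(2p + 1)(2f + 1) = 4fp + 2f + 2p + 1
= 2(2fp + f + p) + 1.
Since 2fp + f + p is an integer, the product is of the form 2k+1 for an integer k.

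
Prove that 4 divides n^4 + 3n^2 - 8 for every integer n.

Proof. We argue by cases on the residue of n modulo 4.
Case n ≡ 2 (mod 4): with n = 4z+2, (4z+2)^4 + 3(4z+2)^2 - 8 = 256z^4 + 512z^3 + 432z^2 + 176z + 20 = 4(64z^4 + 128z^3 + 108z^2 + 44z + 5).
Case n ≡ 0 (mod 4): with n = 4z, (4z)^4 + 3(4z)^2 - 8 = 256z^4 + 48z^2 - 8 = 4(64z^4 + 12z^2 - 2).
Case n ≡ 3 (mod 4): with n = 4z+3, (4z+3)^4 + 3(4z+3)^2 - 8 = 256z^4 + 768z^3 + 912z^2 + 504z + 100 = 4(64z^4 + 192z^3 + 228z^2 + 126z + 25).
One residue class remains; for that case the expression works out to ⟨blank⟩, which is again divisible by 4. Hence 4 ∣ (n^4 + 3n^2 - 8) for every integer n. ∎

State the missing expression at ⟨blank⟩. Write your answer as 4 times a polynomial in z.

Only n ≡ 1 (mod 4) is unaccounted for. Put n = 4z+1:
(4z+1)^4 + 3(4z+1)^2 - 8 expands to 256z^4 + 256z^3 + 144z^2 + 40z - 4,
and factoring out 4 leaves 4(64z^4 + 64z^3 + 36z^2 + 10z - 1).

4(64z^4 + 64z^3 + 36z^2 + 10z - 1)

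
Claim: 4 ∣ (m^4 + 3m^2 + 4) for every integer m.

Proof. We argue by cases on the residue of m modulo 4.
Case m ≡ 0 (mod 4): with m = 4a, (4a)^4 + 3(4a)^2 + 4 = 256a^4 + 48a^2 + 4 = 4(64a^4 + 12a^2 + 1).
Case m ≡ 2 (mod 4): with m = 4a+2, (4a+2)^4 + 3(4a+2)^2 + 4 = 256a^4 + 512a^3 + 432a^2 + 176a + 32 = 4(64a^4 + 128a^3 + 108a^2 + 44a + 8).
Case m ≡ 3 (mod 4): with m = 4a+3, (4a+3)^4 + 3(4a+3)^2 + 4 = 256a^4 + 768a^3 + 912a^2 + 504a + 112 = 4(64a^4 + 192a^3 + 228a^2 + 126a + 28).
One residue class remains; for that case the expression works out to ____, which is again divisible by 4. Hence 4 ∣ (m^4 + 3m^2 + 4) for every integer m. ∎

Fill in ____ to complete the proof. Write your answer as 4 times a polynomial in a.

The residues treated are {0, 2, 3}, so the missing case is m ≡ 1 (mod 4); write m = 4a+1.
Then (4a+1)^4 + 3(4a+1)^2 + 4 = 256a^4 + 256a^3 + 144a^2 + 40a + 8 = 4(64a^4 + 64a^3 + 36a^2 + 10a + 2).

4(64a^4 + 64a^3 + 36a^2 + 10a + 2)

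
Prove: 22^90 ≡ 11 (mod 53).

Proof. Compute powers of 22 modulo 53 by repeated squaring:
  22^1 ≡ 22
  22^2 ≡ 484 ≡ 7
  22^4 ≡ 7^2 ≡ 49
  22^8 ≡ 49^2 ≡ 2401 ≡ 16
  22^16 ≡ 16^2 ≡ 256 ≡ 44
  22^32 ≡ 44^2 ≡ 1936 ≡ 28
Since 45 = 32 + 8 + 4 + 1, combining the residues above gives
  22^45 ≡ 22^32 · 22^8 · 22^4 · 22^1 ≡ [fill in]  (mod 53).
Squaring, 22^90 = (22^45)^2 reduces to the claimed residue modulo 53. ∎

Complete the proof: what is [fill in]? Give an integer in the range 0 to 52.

8

22^32 · 22^8 · 22^4 · 22^1 ≡ 28 · 16 · 49 · 22 = 482944.
482944 mod 53 = 8, so 22^45 ≡ 8 (mod 53).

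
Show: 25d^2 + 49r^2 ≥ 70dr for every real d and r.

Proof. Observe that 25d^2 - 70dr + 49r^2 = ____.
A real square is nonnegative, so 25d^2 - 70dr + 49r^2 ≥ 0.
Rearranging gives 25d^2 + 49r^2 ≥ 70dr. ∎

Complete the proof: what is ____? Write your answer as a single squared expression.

(5d - 7r)^2

25d^2 - 70dr + 49r^2 is a perfect-square trinomial: the outer terms are (5d)^2 and (7r)^2, and the cross term is -2·5d·7r.
So 25d^2 - 70dr + 49r^2 = (5d - 7r)^2 ≥ 0.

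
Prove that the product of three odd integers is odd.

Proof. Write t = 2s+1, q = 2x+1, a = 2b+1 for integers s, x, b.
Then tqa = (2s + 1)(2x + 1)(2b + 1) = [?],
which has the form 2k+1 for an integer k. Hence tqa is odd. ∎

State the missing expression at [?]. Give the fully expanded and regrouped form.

(2s + 1)(2x + 1)(2b + 1) = 8bsx + 4bs + 4bx + 2b + 4sx + 2s + 2x + 1
= 2(4bsx + 2bs + 2bx + b + 2sx + s + x) + 1.
Since 4bsx + 2bs + 2bx + b + 2sx + s + x is an integer, the product is of the form 2k+1 for an integer k.

2(4bsx + 2bs + 2bx + b + 2sx + s + x) + 1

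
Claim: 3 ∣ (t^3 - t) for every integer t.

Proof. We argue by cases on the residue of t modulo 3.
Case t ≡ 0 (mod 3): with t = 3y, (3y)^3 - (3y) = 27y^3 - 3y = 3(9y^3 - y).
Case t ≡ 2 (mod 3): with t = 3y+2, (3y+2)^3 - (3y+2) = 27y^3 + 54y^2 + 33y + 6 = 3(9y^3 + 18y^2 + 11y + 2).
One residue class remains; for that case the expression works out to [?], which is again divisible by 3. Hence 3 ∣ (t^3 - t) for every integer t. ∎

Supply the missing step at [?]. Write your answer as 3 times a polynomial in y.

The residues treated are {0, 2}, so the missing case is t ≡ 1 (mod 3); write t = 3y+1.
Then (3y+1)^3 - (3y+1) = 27y^3 + 27y^2 + 6y = 3(9y^3 + 9y^2 + 2y).

3(9y^3 + 9y^2 + 2y)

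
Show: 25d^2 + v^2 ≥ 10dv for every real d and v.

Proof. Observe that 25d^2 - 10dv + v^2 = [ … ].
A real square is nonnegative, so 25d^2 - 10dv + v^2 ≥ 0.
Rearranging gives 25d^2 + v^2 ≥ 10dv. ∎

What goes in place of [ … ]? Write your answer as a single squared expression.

(5d - v)^2

The leading and trailing coefficients are 5^2 and 1^2, and 10 = 2·5·1, so the trinomial is (5d - v)^2.
Hence 25d^2 - 10dv + v^2 ≥ 0.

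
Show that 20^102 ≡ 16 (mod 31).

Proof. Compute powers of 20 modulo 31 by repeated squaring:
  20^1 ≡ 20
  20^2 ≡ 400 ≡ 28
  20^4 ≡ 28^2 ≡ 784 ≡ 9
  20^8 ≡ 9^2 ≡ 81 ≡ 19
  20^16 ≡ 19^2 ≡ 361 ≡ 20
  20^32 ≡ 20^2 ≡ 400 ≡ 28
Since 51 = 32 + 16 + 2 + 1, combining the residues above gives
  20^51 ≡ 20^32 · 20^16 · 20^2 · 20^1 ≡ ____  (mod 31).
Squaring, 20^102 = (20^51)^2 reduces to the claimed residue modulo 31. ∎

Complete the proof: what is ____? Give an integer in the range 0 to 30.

20^32 · 20^16 · 20^2 · 20^1 ≡ 28 · 20 · 28 · 20 = 313600.
313600 mod 31 = 4, so 20^51 ≡ 4 (mod 31).

4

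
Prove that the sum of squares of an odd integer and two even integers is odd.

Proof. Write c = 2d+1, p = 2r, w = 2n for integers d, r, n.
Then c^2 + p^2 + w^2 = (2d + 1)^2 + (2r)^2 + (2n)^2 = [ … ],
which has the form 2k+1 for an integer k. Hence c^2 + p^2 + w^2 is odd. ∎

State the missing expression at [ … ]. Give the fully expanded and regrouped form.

Expanding: (2d + 1)^2 + (2r)^2 + (2n)^2 = 4d^2 + 4d + 4n^2 + 4r^2 + 1.
Every term except the constant is even, so this is 2(2d^2 + 2d + 2n^2 + 2r^2) + 1,
and 2d^2 + 2d + 2n^2 + 2r^2 ∈ ℤ gives the required form.

2(2d^2 + 2d + 2n^2 + 2r^2) + 1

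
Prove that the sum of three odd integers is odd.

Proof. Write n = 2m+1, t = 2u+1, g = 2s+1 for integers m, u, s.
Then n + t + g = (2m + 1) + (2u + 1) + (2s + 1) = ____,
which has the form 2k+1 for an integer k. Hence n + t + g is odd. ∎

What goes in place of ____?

2(m + s + u + 1) + 1

Expanding: (2m + 1) + (2u + 1) + (2s + 1) = 2m + 2s + 2u + 3.
Every term except the constant is even, so this is 2(m + s + u + 1) + 1,
and m + s + u + 1 ∈ ℤ gives the required form.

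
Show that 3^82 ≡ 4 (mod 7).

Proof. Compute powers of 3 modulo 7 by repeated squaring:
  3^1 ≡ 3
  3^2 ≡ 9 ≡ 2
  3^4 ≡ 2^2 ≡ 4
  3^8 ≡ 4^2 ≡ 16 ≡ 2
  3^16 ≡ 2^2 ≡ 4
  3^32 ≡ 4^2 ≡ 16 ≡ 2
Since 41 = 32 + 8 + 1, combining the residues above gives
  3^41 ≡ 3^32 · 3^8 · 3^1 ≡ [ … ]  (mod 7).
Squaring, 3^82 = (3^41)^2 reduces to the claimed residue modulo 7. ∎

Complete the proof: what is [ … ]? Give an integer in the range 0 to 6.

5

Multiply the listed residues: 2 · 2 · 3 = 4 → 12.
Reducing modulo 7: 12 = 1·7 + 5, so 3^41 ≡ 5.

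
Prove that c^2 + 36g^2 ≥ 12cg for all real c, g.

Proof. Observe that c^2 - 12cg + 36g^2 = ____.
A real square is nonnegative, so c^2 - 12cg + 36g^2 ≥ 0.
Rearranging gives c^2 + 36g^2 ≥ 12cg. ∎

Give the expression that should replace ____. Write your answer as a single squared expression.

(c - 6g)^2

The leading and trailing coefficients are 1^2 and 6^2, and 12 = 2·1·6, so the trinomial is (c - 6g)^2.
Hence c^2 - 12cg + 36g^2 ≥ 0.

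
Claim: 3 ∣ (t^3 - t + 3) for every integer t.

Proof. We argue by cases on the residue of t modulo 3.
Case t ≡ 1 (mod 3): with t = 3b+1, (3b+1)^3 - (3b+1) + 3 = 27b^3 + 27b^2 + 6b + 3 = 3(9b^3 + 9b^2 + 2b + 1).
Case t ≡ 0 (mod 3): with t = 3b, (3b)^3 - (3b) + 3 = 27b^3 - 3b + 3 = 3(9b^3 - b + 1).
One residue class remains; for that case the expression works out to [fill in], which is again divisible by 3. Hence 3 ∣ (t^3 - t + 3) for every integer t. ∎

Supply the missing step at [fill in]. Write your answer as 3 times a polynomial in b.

3(9b^3 + 18b^2 + 11b + 3)

The residues treated are {1, 0}, so the missing case is t ≡ 2 (mod 3); write t = 3b+2.
Then (3b+2)^3 - (3b+2) + 3 = 27b^3 + 54b^2 + 33b + 9 = 3(9b^3 + 18b^2 + 11b + 3).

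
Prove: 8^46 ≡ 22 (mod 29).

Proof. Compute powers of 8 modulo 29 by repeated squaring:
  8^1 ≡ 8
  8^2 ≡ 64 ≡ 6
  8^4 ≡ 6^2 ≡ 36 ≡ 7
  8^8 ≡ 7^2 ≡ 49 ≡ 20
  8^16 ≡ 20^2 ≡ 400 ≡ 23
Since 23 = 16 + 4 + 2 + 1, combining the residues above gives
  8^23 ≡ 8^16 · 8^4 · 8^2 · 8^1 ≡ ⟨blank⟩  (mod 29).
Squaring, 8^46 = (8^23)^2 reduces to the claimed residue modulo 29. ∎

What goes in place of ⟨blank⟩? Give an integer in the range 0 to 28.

8^16 · 8^4 · 8^2 · 8^1 ≡ 23 · 7 · 6 · 8 = 7728.
7728 mod 29 = 14, so 8^23 ≡ 14 (mod 29).

14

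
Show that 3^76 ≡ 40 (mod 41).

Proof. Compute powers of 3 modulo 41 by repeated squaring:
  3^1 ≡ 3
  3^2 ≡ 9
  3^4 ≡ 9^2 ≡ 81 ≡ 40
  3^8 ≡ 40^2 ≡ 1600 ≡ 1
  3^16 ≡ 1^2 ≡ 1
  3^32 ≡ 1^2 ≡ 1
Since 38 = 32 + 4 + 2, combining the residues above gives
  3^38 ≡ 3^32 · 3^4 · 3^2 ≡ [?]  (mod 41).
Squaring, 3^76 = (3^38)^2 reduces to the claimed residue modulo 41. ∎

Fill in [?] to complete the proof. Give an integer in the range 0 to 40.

32

Multiply the listed residues: 1 · 40 · 9 = 40 → 360.
Reducing modulo 41: 360 = 8·41 + 32, so 3^38 ≡ 32.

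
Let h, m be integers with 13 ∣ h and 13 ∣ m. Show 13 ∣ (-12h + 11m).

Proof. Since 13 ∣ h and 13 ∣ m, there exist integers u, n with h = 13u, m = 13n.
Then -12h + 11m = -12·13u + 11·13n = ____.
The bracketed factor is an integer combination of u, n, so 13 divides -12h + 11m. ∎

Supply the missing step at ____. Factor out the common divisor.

Pull the common 13 out of every term: -12·13u + 11·13n = 13(11n - 12u).
11n - 12u is an integer, which exhibits the divisibility.

13(11n - 12u)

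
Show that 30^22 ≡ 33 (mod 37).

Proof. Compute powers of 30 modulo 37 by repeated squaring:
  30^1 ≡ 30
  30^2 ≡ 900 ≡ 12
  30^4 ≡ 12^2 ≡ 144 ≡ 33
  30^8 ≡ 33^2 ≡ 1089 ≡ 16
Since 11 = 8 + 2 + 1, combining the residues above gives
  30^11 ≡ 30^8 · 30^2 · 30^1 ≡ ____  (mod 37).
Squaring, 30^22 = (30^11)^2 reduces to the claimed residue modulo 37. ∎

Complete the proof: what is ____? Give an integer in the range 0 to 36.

25

Multiply the listed residues: 16 · 12 · 30 = 192 → 5760.
Reducing modulo 37: 5760 = 155·37 + 25, so 30^11 ≡ 25.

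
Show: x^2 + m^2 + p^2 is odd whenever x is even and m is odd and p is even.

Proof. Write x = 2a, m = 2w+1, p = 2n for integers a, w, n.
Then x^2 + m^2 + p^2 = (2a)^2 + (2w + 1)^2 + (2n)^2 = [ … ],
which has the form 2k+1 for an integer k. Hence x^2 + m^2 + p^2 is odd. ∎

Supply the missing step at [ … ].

Expanding: (2a)^2 + (2w + 1)^2 + (2n)^2 = 4a^2 + 4n^2 + 4w^2 + 4w + 1.
Every term except the constant is even, so this is 2(2a^2 + 2n^2 + 2w^2 + 2w) + 1,
and 2a^2 + 2n^2 + 2w^2 + 2w ∈ ℤ gives the required form.

2(2a^2 + 2n^2 + 2w^2 + 2w) + 1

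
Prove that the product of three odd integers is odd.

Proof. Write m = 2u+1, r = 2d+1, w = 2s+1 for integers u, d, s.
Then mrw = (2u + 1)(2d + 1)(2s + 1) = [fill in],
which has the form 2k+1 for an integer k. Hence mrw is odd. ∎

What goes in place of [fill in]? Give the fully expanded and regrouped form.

(2u + 1)(2d + 1)(2s + 1) = 8dsu + 4ds + 4du + 2d + 4su + 2s + 2u + 1
= 2(4dsu + 2ds + 2du + d + 2su + s + u) + 1.
Since 4dsu + 2ds + 2du + d + 2su + s + u is an integer, the product is of the form 2k+1 for an integer k.

2(4dsu + 2ds + 2du + d + 2su + s + u) + 1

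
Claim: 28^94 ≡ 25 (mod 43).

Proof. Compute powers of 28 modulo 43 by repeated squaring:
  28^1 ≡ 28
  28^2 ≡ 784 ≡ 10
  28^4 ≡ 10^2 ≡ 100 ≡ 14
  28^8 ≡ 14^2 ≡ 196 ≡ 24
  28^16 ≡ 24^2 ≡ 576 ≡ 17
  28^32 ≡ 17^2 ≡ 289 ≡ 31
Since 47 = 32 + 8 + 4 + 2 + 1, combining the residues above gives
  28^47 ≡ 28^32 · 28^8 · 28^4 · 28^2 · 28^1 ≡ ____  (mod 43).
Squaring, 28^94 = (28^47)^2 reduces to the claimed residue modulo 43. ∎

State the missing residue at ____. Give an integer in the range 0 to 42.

5

28^32 · 28^8 · 28^4 · 28^2 · 28^1 ≡ 31 · 24 · 14 · 10 · 28 = 2916480.
2916480 mod 43 = 5, so 28^47 ≡ 5 (mod 43).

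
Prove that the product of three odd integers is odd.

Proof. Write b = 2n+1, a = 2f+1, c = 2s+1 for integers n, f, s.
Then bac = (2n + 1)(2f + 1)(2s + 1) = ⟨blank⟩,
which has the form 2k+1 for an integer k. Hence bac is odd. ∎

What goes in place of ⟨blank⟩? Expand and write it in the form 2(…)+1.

2(4fns + 2fn + 2fs + f + 2ns + n + s) + 1

Expanding: (2n + 1)(2f + 1)(2s + 1) = 8fns + 4fn + 4fs + 2f + 4ns + 2n + 2s + 1.
Every term except the constant is even, so this is 2(4fns + 2fn + 2fs + f + 2ns + n + s) + 1,
and 4fns + 2fn + 2fs + f + 2ns + n + s ∈ ℤ gives the required form.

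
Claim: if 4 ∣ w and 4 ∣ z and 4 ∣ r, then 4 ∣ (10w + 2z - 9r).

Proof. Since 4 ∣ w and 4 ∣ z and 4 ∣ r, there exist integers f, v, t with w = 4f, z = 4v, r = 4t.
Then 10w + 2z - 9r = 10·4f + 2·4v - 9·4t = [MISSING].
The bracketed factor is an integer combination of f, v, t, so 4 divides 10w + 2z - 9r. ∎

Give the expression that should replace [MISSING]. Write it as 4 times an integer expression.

4(10f - 9t + 2v)

Each term has a factor of 4: 10·4f + 2·4v - 9·4t = 4·(10f - 9t + 2v).
Since 10f - 9t + 2v is an integer, 4 ∣ (10w + 2z - 9r).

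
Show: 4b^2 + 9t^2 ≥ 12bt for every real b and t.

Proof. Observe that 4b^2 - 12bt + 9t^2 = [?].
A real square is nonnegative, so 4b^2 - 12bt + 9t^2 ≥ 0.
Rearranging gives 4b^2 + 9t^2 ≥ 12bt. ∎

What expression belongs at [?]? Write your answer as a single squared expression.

(2b - 3t)^2

4b^2 - 12bt + 9t^2 is a perfect-square trinomial: the outer terms are (2b)^2 and (3t)^2, and the cross term is -2·2b·3t.
So 4b^2 - 12bt + 9t^2 = (2b - 3t)^2 ≥ 0.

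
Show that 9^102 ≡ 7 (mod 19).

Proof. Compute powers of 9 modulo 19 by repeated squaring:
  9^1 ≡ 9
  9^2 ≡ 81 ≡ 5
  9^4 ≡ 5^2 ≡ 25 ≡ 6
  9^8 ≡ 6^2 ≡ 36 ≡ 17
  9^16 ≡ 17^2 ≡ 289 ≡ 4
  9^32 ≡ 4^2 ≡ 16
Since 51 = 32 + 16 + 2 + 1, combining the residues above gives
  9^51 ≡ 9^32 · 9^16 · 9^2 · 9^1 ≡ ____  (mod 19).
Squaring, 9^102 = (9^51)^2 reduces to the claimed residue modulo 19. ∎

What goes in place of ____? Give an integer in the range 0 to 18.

Multiply the listed residues: 16 · 4 · 5 · 9 = 64 → 320 → 2880.
Reducing modulo 19: 2880 = 151·19 + 11, so 9^51 ≡ 11.

11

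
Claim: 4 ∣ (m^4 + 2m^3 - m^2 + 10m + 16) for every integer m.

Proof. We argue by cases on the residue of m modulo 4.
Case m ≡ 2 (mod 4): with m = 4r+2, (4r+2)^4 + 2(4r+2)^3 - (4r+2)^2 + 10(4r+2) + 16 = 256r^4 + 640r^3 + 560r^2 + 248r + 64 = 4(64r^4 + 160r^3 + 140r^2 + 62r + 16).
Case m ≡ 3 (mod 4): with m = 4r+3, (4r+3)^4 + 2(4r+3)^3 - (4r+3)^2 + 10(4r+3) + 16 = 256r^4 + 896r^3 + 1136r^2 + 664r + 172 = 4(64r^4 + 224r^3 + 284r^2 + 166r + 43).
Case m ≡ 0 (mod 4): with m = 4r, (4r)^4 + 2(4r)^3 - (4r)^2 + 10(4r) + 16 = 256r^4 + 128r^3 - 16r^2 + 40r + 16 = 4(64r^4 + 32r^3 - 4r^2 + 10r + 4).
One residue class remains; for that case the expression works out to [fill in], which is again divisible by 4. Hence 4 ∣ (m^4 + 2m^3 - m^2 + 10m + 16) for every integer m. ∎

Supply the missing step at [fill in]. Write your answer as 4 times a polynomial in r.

4(64r^4 + 96r^3 + 44r^2 + 18r + 7)

Only m ≡ 1 (mod 4) is unaccounted for. Put m = 4r+1:
(4r+1)^4 + 2(4r+1)^3 - (4r+1)^2 + 10(4r+1) + 16 expands to 256r^4 + 384r^3 + 176r^2 + 72r + 28,
and factoring out 4 leaves 4(64r^4 + 96r^3 + 44r^2 + 18r + 7).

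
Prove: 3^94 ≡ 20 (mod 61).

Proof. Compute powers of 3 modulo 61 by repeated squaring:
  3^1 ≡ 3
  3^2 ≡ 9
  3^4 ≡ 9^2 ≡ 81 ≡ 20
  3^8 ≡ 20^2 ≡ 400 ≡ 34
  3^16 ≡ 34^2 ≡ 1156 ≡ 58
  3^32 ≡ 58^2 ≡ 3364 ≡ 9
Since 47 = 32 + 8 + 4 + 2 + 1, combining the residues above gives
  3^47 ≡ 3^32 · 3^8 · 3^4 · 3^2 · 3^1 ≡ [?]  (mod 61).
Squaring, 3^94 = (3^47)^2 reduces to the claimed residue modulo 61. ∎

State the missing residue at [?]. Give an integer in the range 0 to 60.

52

Multiply the listed residues: 9 · 34 · 20 · 9 · 3 = 306 → 6120 → 55080 → 165240.
Reducing modulo 61: 165240 = 2708·61 + 52, so 3^47 ≡ 52.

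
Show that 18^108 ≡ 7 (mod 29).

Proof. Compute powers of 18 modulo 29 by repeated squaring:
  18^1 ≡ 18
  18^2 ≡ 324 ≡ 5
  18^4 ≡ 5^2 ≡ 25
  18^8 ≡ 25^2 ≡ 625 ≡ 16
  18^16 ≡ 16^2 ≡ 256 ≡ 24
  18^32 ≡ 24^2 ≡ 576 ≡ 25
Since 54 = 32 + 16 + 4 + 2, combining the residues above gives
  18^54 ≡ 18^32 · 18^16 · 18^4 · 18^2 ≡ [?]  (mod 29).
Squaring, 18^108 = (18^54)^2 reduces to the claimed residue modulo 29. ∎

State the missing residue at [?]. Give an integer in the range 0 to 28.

Multiply the listed residues: 25 · 24 · 25 · 5 = 600 → 15000 → 75000.
Reducing modulo 29: 75000 = 2586·29 + 6, so 18^54 ≡ 6.

6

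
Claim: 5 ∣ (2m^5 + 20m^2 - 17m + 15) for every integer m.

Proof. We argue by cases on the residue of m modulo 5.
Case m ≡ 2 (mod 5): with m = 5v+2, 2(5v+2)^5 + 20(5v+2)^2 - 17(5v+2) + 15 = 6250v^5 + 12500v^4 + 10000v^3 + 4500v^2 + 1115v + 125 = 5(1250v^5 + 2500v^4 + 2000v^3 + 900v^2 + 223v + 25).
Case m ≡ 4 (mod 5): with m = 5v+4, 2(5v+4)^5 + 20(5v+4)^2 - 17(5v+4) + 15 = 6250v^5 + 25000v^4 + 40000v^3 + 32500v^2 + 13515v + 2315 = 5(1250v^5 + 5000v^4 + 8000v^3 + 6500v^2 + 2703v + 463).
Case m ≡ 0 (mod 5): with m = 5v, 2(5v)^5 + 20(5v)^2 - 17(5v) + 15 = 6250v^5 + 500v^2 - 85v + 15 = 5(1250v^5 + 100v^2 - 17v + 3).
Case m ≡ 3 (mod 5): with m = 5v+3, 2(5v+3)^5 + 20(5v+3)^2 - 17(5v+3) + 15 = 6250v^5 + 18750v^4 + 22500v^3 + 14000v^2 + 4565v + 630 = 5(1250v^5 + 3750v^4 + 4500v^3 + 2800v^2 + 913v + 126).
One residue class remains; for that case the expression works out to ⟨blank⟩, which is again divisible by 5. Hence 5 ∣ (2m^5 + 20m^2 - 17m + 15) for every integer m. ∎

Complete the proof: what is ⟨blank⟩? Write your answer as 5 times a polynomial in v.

The residues treated are {2, 4, 0, 3}, so the missing case is m ≡ 1 (mod 5); write m = 5v+1.
Then 2(5v+1)^5 + 20(5v+1)^2 - 17(5v+1) + 15 = 6250v^5 + 6250v^4 + 2500v^3 + 1000v^2 + 165v + 20 = 5(1250v^5 + 1250v^4 + 500v^3 + 200v^2 + 33v + 4).

5(1250v^5 + 1250v^4 + 500v^3 + 200v^2 + 33v + 4)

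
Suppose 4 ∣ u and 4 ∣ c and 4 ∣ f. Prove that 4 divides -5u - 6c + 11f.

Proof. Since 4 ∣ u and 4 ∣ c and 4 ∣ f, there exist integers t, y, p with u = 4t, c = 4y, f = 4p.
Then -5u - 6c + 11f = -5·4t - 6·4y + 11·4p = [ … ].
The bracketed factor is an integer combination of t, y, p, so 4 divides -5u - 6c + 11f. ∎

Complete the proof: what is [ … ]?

Pull the common 4 out of every term: -5·4t - 6·4y + 11·4p = 4(11p - 5t - 6y).
11p - 5t - 6y is an integer, which exhibits the divisibility.

4(11p - 5t - 6y)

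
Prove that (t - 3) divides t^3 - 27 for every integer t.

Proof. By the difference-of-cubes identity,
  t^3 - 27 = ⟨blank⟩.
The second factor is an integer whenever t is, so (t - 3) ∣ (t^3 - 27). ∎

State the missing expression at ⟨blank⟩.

(t - 3)(t^2 + 3t + 9)

a^3 - b^3 = (a - b)(a^2 + ab + b^2). With a = t, b = 3:
t^3 - 27 = (t - 3)(t^2 + 3t + 9).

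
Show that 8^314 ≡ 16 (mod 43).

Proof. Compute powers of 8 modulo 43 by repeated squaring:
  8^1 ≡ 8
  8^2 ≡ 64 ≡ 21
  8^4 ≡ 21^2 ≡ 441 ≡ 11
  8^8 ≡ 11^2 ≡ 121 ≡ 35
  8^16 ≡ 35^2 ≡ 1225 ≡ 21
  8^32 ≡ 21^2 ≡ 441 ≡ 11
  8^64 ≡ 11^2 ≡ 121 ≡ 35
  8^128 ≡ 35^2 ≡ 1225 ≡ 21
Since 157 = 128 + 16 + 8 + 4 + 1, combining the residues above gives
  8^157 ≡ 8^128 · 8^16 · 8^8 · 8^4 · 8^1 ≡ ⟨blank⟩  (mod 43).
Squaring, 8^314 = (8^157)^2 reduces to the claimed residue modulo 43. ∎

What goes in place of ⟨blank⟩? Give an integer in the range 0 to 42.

8^128 · 8^16 · 8^8 · 8^4 · 8^1 ≡ 21 · 21 · 35 · 11 · 8 = 1358280.
1358280 mod 43 = 39, so 8^157 ≡ 39 (mod 43).

39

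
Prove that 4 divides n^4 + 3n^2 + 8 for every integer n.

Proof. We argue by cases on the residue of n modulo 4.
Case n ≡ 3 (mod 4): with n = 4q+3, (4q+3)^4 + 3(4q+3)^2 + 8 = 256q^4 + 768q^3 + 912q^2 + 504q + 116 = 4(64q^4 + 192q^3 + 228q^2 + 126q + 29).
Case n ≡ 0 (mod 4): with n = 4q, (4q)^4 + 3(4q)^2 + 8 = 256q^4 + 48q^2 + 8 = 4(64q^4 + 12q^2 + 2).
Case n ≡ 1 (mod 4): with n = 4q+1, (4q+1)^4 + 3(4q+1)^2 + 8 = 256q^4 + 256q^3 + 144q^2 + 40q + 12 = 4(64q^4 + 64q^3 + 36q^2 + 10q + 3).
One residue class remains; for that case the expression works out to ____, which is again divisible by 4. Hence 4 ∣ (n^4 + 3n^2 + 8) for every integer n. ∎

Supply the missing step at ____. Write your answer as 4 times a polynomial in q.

4(64q^4 + 128q^3 + 108q^2 + 44q + 9)

Only n ≡ 2 (mod 4) is unaccounted for. Put n = 4q+2:
(4q+2)^4 + 3(4q+2)^2 + 8 expands to 256q^4 + 512q^3 + 432q^2 + 176q + 36,
and factoring out 4 leaves 4(64q^4 + 128q^3 + 108q^2 + 44q + 9).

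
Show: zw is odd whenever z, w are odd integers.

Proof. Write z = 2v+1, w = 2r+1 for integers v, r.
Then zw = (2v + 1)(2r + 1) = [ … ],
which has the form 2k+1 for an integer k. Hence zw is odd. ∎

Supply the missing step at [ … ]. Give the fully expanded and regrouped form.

2(2rv + r + v) + 1

(2v + 1)(2r + 1) = 4rv + 2r + 2v + 1
= 2(2rv + r + v) + 1.
Since 2rv + r + v is an integer, the product is of the form 2k+1 for an integer k.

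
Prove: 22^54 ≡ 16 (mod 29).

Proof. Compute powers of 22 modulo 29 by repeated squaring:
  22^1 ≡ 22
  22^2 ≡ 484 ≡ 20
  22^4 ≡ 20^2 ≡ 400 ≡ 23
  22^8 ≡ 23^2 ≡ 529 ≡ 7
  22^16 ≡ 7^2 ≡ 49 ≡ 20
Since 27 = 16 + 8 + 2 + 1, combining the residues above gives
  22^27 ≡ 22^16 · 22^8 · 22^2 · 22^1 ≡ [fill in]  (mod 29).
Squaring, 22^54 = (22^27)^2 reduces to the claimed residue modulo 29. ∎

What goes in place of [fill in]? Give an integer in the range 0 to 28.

22^16 · 22^8 · 22^2 · 22^1 ≡ 20 · 7 · 20 · 22 = 61600.
61600 mod 29 = 4, so 22^27 ≡ 4 (mod 29).

4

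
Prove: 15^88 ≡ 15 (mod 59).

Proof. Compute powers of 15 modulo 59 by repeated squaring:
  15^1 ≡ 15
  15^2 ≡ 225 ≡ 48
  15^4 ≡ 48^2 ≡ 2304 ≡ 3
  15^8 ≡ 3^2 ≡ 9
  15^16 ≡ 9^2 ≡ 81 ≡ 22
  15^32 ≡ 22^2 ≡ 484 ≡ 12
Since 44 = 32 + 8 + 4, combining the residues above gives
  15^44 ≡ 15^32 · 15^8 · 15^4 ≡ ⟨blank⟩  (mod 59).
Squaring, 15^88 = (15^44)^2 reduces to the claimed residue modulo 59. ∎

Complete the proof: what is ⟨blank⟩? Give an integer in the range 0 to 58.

15^32 · 15^8 · 15^4 ≡ 12 · 9 · 3 = 324.
324 mod 59 = 29, so 15^44 ≡ 29 (mod 59).

29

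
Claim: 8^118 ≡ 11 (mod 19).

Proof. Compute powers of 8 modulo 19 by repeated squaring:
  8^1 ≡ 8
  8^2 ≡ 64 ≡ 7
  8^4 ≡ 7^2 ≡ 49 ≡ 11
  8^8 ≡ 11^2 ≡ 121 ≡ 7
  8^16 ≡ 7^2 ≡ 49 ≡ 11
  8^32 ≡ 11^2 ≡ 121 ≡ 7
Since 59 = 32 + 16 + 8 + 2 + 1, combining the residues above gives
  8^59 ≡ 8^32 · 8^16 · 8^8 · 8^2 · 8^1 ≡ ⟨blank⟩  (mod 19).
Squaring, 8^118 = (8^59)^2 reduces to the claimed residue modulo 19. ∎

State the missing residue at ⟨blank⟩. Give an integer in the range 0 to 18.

8^32 · 8^16 · 8^8 · 8^2 · 8^1 ≡ 7 · 11 · 7 · 7 · 8 = 30184.
30184 mod 19 = 12, so 8^59 ≡ 12 (mod 19).

12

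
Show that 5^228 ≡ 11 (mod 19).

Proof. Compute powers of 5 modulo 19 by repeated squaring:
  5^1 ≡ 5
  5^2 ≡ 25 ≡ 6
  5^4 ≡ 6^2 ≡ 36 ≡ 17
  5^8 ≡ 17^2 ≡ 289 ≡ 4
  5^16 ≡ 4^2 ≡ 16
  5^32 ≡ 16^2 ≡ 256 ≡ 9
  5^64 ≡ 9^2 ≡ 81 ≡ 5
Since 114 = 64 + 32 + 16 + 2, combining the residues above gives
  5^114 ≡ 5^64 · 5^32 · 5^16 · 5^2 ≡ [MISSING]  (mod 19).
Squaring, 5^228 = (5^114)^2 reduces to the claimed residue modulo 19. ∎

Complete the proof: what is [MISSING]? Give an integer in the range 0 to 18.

7

5^64 · 5^32 · 5^16 · 5^2 ≡ 5 · 9 · 16 · 6 = 4320.
4320 mod 19 = 7, so 5^114 ≡ 7 (mod 19).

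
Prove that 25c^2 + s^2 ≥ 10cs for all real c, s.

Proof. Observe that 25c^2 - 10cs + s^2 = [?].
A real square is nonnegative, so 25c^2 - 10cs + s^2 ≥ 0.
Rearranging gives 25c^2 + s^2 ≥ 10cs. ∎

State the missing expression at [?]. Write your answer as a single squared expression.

(5c - s)^2

25c^2 - 10cs + s^2 is a perfect-square trinomial: the outer terms are (5c)^2 and (s)^2, and the cross term is -2·5c·s.
So 25c^2 - 10cs + s^2 = (5c - s)^2 ≥ 0.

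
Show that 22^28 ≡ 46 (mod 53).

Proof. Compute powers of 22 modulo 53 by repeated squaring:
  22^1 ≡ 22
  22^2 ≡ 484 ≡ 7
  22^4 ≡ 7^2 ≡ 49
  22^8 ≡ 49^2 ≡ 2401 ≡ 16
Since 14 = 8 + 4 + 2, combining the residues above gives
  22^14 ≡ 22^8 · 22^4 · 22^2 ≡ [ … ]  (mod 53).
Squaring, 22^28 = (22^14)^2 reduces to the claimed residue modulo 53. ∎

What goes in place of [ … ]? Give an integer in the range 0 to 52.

29

22^8 · 22^4 · 22^2 ≡ 16 · 49 · 7 = 5488.
5488 mod 53 = 29, so 22^14 ≡ 29 (mod 53).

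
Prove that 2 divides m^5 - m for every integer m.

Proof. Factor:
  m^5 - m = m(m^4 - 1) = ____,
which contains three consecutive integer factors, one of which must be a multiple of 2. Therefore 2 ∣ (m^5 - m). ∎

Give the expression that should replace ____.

m^4 - 1 = (m^2 - 1)(m^2 + 1), and m^2 - 1 = (m-1)(m+1).
So m(m^4 - 1) = (m - 1)m(m + 1)(m^2 + 1).

(m - 1)m(m + 1)(m^2 + 1)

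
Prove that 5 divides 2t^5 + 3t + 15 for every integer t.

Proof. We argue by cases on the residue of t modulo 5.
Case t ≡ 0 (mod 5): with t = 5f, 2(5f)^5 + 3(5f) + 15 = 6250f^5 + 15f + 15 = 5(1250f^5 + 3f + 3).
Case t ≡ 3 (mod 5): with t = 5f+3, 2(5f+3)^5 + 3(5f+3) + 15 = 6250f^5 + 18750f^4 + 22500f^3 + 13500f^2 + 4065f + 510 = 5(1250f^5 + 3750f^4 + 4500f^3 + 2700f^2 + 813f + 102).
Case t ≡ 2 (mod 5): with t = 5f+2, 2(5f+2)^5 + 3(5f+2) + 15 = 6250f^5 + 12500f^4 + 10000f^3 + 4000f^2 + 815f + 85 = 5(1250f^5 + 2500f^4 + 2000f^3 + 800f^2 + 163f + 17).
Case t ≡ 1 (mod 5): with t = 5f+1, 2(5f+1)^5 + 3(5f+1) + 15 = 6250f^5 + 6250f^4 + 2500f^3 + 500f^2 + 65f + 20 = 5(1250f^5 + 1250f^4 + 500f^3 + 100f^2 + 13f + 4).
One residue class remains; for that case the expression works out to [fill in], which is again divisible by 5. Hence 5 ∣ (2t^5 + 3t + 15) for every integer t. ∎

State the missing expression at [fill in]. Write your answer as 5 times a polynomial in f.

The residues treated are {0, 3, 2, 1}, so the missing case is t ≡ 4 (mod 5); write t = 5f+4.
Then 2(5f+4)^5 + 3(5f+4) + 15 = 6250f^5 + 25000f^4 + 40000f^3 + 32000f^2 + 12815f + 2075 = 5(1250f^5 + 5000f^4 + 8000f^3 + 6400f^2 + 2563f + 415).

5(1250f^5 + 5000f^4 + 8000f^3 + 6400f^2 + 2563f + 415)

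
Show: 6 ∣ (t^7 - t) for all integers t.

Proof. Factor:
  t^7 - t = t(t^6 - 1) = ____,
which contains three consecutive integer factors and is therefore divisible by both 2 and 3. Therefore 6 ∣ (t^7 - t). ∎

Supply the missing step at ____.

(t - 1)t(t + 1)(t^4 + t^2 + 1)

t^6 - 1 = (t^2 - 1)(t^4 + t^2 + 1), and t^2 - 1 = (t-1)(t+1).
So t(t^6 - 1) = (t - 1)t(t + 1)(t^4 + t^2 + 1).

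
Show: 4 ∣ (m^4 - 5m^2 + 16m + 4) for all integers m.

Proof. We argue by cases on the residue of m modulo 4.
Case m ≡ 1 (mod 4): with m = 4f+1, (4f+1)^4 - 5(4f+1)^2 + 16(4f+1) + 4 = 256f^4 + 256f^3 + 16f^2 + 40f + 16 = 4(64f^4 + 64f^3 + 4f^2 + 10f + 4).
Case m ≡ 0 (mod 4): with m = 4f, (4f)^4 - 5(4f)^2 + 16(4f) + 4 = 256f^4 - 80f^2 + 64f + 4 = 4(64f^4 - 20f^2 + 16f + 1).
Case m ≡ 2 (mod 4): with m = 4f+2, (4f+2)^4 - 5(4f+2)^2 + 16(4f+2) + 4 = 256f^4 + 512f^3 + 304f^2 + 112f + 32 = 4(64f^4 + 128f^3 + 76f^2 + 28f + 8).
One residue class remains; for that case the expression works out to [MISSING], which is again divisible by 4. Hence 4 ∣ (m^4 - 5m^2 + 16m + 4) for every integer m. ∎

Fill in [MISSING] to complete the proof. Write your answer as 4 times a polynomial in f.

4(64f^4 + 192f^3 + 196f^2 + 94f + 22)

Only m ≡ 3 (mod 4) is unaccounted for. Put m = 4f+3:
(4f+3)^4 - 5(4f+3)^2 + 16(4f+3) + 4 expands to 256f^4 + 768f^3 + 784f^2 + 376f + 88,
and factoring out 4 leaves 4(64f^4 + 192f^3 + 196f^2 + 94f + 22).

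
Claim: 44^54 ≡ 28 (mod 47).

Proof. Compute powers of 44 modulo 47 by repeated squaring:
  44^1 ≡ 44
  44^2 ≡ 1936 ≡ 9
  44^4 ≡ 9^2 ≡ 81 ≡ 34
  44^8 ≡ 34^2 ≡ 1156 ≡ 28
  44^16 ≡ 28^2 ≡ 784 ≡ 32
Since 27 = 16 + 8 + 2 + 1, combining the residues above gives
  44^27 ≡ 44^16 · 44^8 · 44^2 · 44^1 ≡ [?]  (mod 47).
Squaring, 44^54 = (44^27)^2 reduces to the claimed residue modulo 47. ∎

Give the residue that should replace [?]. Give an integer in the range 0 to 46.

13

44^16 · 44^8 · 44^2 · 44^1 ≡ 32 · 28 · 9 · 44 = 354816.
354816 mod 47 = 13, so 44^27 ≡ 13 (mod 47).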